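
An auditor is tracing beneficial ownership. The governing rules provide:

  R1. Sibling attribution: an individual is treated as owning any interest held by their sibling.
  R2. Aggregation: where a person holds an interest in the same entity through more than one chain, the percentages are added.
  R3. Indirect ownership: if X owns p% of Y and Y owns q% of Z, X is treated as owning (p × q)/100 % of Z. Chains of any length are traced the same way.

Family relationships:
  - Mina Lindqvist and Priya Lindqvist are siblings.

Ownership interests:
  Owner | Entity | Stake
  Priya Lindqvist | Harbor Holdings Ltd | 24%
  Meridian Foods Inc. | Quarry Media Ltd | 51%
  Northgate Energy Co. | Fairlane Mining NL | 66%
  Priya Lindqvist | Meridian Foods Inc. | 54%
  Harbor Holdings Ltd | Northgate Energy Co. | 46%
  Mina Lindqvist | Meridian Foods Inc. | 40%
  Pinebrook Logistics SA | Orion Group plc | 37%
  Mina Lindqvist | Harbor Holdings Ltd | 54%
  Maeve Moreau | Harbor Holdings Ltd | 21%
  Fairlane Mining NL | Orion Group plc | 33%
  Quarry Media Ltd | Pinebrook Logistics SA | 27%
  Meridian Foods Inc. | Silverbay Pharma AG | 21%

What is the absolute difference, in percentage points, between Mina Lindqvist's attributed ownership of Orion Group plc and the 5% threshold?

7.60387

By sibling attribution (R1), Mina Lindqvist is treated as also owning Priya Lindqvist's interest in Harbor Holdings Ltd, giving 54% + 24% = 78%.
By sibling attribution (R1), Mina Lindqvist is treated as also owning Priya Lindqvist's interest in Meridian Foods Inc, giving 40% + 54% = 94%.
Chain via Harbor Holdings Ltd → Northgate Energy Co. → Fairlane Mining NL (R3): 78% × 46% × 66% × 33% = 7.814664% of Orion Group plc.
Chain via Meridian Foods Inc. → Quarry Media Ltd → Pinebrook Logistics SA (R3): 94% × 51% × 27% × 37% = 4.789206% of Orion Group plc.
Aggregating (R2): 7.814664% + 4.789206% = 12.60387%.
12.60387% exceeds the 5% threshold by 7.60387 percentage points.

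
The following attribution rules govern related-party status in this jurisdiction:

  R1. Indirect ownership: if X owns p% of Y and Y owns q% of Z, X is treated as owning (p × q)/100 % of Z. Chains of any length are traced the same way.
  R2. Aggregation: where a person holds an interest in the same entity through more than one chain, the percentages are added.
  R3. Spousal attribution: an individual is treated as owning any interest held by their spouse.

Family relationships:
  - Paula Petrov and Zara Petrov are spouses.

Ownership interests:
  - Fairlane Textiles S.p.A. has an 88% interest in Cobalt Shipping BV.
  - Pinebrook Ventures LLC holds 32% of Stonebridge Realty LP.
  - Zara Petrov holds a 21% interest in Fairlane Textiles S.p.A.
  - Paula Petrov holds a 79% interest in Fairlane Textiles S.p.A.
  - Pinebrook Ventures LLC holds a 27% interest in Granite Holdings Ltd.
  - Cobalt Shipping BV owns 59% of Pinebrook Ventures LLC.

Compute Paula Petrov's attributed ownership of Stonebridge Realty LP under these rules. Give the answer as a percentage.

16.6144%

By spousal attribution (R3), Paula Petrov is treated as also owning Zara Petrov's interest in Fairlane Textiles S.p.A, giving 79% + 21% = 100%.
Chain via Fairlane Textiles S.p.A. → Cobalt Shipping BV → Pinebrook Ventures LLC (R1): 100% × 88% × 59% × 32% = 16.6144% of Stonebridge Realty LP.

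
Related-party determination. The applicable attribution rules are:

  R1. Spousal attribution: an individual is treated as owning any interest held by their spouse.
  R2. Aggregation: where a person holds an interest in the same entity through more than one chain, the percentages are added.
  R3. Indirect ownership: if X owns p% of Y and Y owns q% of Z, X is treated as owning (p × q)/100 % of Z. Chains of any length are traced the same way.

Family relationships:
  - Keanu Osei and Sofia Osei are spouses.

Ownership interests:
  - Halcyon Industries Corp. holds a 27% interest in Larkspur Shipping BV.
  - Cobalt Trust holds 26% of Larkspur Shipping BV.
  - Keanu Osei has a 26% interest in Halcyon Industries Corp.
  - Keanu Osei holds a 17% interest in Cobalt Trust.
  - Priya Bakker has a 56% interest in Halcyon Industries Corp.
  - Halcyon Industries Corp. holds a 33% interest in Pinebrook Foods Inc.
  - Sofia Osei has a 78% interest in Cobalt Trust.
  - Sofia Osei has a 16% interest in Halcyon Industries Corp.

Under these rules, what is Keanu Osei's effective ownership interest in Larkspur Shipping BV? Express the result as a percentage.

By spousal attribution (R1), Keanu Osei is treated as also owning Sofia Osei's interest in Halcyon Industries Corp, giving 26% + 16% = 42%.
By spousal attribution (R1), Keanu Osei is treated as also owning Sofia Osei's interest in Cobalt Trust, giving 17% + 78% = 95%.
Chain via Halcyon Industries Corp. (R3): 42% × 27% = 11.34% of Larkspur Shipping BV.
Chain via Cobalt Trust (R3): 95% × 26% = 24.7% of Larkspur Shipping BV.
Aggregating (R2): 11.34% + 24.7% = 36.04%.

36.04%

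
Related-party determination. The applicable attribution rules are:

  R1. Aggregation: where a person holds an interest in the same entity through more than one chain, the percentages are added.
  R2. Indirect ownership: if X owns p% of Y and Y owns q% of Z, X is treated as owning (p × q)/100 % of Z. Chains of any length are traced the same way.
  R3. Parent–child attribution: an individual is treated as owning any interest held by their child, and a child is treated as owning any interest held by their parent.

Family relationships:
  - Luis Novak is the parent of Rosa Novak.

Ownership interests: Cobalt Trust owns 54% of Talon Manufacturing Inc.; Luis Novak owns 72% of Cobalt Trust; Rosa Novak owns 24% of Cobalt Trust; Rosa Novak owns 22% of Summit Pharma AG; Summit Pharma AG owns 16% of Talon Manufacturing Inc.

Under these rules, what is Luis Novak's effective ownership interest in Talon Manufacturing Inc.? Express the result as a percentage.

By parent–child attribution (R3), Luis Novak is treated as also owning Rosa Novak's interest in Cobalt Trust, giving 72% + 24% = 96%.
By parent–child attribution (R3), Luis Novak is treated as owning Rosa Novak's 22% interest in Summit Pharma AG.
Chain via Cobalt Trust (R2): 96% × 54% = 51.84% of Talon Manufacturing Inc.
Chain via Summit Pharma AG (R2): 22% × 16% = 3.52% of Talon Manufacturing Inc.
Aggregating (R1): 51.84% + 3.52% = 55.36%.

55.36%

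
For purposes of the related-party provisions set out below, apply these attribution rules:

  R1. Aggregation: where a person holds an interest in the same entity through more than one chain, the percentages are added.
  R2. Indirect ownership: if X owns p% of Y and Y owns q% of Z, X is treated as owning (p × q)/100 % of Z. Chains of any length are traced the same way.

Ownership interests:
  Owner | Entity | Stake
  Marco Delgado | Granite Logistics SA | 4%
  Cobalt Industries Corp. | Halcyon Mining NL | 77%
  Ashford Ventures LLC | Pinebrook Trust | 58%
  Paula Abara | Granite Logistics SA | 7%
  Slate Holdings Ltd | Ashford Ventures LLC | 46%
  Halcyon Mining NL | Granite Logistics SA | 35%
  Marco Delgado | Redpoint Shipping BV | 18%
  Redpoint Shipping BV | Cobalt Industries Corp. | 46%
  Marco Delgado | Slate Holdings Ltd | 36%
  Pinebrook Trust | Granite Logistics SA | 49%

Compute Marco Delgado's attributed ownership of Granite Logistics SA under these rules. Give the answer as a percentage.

10.937812%

Chain via Redpoint Shipping BV → Cobalt Industries Corp. → Halcyon Mining NL (R2): 18% × 46% × 77% × 35% = 2.23146% of Granite Logistics SA.
Chain via Slate Holdings Ltd → Ashford Ventures LLC → Pinebrook Trust (R2): 36% × 46% × 58% × 49% = 4.706352% of Granite Logistics SA.
Direct interest in Granite Logistics SA: 4%.
Aggregating (R1): 2.23146% + 4.706352% + 4% = 10.937812%.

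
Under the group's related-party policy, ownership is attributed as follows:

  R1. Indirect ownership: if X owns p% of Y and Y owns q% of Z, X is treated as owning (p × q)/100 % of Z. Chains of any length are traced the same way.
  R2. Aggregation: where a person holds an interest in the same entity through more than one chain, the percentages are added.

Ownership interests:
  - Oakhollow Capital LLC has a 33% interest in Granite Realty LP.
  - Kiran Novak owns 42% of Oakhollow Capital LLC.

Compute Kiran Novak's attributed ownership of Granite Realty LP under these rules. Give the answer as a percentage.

13.86%

Chain via Oakhollow Capital LLC (R1): 42% × 33% = 13.86% of Granite Realty LP.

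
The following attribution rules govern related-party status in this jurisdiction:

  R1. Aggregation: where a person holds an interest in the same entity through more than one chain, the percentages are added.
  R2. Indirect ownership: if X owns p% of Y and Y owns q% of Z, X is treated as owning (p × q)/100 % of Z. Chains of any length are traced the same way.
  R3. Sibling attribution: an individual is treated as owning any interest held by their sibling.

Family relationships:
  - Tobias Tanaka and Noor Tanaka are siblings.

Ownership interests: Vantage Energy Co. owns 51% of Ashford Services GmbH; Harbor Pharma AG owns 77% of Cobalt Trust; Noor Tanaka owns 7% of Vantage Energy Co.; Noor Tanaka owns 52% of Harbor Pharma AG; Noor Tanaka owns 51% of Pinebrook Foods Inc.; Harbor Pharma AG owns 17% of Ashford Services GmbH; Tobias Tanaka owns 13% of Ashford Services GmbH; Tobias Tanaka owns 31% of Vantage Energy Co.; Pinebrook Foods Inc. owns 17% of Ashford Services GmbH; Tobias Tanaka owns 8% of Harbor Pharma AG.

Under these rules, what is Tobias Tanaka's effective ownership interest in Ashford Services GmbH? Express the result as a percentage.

By sibling attribution (R3), Tobias Tanaka is treated as also owning Noor Tanaka's interest in Vantage Energy Co, giving 31% + 7% = 38%.
By sibling attribution (R3), Tobias Tanaka is treated as also owning Noor Tanaka's interest in Harbor Pharma AG, giving 8% + 52% = 60%.
By sibling attribution (R3), Tobias Tanaka is treated as owning Noor Tanaka's 51% interest in Pinebrook Foods Inc.
Chain via Vantage Energy Co. (R2): 38% × 51% = 19.38% of Ashford Services GmbH.
Chain via Harbor Pharma AG (R2): 60% × 17% = 10.2% of Ashford Services GmbH.
Direct interest in Ashford Services GmbH: 13%.
Chain via Pinebrook Foods Inc. (R2): 51% × 17% = 8.67% of Ashford Services GmbH.
Aggregating (R1): 19.38% + 10.2% + 13% + 8.67% = 51.25%.

51.25%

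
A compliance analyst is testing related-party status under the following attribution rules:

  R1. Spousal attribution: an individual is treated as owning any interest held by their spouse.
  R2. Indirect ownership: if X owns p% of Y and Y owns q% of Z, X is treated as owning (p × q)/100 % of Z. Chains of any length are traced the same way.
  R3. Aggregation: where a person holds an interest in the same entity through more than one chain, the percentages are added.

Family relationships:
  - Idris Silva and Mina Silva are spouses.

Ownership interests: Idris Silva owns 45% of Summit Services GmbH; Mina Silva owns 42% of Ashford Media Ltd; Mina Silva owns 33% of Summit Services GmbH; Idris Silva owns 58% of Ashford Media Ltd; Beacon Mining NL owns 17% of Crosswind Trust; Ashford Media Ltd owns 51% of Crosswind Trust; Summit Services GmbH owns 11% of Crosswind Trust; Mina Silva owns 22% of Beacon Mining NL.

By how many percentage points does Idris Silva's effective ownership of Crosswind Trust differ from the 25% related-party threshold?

38.32

By spousal attribution (R1), Idris Silva is treated as also owning Mina Silva's interest in Ashford Media Ltd, giving 58% + 42% = 100%.
By spousal attribution (R1), Idris Silva is treated as also owning Mina Silva's interest in Summit Services GmbH, giving 45% + 33% = 78%.
By spousal attribution (R1), Idris Silva is treated as owning Mina Silva's 22% interest in Beacon Mining NL.
Chain via Ashford Media Ltd (R2): 100% × 51% = 51% of Crosswind Trust.
Chain via Summit Services GmbH (R2): 78% × 11% = 8.58% of Crosswind Trust.
Chain via Beacon Mining NL (R2): 22% × 17% = 3.74% of Crosswind Trust.
Aggregating (R3): 51% + 8.58% + 3.74% = 63.32%.
63.32% exceeds the 25% threshold by 38.32 percentage points.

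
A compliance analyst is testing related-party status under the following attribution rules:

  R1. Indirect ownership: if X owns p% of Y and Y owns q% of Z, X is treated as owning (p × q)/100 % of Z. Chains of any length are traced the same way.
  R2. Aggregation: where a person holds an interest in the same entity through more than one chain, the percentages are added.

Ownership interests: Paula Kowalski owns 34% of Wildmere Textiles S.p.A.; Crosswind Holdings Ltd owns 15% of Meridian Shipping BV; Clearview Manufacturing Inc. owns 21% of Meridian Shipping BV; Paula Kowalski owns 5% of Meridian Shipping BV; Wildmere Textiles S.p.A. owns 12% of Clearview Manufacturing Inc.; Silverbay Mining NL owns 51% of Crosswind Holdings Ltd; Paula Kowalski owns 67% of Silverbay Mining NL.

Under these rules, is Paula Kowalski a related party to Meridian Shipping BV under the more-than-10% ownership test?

Yes

Chain via Wildmere Textiles S.p.A. → Clearview Manufacturing Inc. (R1): 34% × 12% × 21% = 0.8568% of Meridian Shipping BV.
Chain via Silverbay Mining NL → Crosswind Holdings Ltd (R1): 67% × 51% × 15% = 5.1255% of Meridian Shipping BV.
Direct interest in Meridian Shipping BV: 5%.
Aggregating (R2): 0.8568% + 5.1255% + 5% = 10.9823%.
10.9823% exceeds the 10% threshold, so Paula is a related party to Meridian Shipping BV.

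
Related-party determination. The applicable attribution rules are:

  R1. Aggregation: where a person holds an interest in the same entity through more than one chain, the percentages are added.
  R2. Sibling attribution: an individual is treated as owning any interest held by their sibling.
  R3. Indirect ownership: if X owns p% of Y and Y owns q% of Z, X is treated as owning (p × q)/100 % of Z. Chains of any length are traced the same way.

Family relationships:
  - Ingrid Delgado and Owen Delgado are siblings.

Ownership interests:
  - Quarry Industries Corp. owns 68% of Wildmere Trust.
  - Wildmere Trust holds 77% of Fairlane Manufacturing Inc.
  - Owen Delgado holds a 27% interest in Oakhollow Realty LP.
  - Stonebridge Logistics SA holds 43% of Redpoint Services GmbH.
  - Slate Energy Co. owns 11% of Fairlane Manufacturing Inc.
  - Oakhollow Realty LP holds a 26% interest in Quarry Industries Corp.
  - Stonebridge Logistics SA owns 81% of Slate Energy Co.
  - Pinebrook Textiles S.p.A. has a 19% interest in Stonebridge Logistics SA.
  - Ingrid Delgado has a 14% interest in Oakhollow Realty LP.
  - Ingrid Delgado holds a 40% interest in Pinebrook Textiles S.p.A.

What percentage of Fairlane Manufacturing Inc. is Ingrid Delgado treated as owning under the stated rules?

By sibling attribution (R2), Ingrid Delgado is treated as also owning Owen Delgado's interest in Oakhollow Realty LP, giving 14% + 27% = 41%.
Chain via Pinebrook Textiles S.p.A. → Stonebridge Logistics SA → Slate Energy Co. (R3): 40% × 19% × 81% × 11% = 0.67716% of Fairlane Manufacturing Inc.
Chain via Oakhollow Realty LP → Quarry Industries Corp. → Wildmere Trust (R3): 41% × 26% × 68% × 77% = 5.581576% of Fairlane Manufacturing Inc.
Aggregating (R1): 0.67716% + 5.581576% = 6.258736%.

6.258736%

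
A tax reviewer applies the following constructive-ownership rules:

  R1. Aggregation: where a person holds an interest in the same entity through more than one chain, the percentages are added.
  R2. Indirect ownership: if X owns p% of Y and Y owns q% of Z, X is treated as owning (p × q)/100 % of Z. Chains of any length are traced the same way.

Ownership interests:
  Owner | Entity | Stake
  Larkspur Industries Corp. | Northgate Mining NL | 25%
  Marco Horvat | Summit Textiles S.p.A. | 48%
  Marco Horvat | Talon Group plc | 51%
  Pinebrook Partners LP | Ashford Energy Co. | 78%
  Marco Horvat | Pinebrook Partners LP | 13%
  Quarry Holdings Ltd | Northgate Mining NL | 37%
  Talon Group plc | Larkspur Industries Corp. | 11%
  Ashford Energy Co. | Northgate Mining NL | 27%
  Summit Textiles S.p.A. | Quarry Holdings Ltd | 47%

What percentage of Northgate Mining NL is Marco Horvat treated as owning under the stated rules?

12.4875%

Chain via Talon Group plc → Larkspur Industries Corp. (R2): 51% × 11% × 25% = 1.4025% of Northgate Mining NL.
Chain via Pinebrook Partners LP → Ashford Energy Co. (R2): 13% × 78% × 27% = 2.7378% of Northgate Mining NL.
Chain via Summit Textiles S.p.A. → Quarry Holdings Ltd (R2): 48% × 47% × 37% = 8.3472% of Northgate Mining NL.
Aggregating (R1): 1.4025% + 2.7378% + 8.3472% = 12.4875%.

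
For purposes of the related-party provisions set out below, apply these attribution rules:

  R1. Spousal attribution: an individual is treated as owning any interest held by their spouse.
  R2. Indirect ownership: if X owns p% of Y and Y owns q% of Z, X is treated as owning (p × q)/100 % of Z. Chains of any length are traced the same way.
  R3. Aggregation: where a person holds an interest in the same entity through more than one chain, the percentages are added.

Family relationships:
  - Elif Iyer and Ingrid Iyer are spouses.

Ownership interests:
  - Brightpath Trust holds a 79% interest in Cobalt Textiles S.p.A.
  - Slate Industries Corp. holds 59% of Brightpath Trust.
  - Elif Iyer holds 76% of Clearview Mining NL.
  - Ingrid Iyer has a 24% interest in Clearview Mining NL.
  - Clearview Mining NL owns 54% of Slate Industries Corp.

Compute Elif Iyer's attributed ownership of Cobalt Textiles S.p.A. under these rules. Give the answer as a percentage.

By spousal attribution (R1), Elif Iyer is treated as also owning Ingrid Iyer's interest in Clearview Mining NL, giving 76% + 24% = 100%.
Chain via Clearview Mining NL → Slate Industries Corp. → Brightpath Trust (R2): 100% × 54% × 59% × 79% = 25.1694% of Cobalt Textiles S.p.A.

25.1694%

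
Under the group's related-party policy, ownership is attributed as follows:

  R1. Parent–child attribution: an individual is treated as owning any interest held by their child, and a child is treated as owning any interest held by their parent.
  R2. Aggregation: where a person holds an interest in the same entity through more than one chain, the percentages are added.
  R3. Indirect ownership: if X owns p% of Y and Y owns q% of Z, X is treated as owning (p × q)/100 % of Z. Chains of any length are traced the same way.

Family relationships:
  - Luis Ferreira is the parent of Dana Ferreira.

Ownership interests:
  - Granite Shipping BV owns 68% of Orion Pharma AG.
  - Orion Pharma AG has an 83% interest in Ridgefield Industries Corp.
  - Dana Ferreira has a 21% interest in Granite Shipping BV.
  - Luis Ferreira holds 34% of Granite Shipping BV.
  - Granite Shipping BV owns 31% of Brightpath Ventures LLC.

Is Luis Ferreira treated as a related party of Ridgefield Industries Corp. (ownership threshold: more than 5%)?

By parent–child attribution (R1), Luis Ferreira is treated as also owning Dana Ferreira's interest in Granite Shipping BV, giving 34% + 21% = 55%.
Chain via Granite Shipping BV → Orion Pharma AG (R3): 55% × 68% × 83% = 31.042% of Ridgefield Industries Corp.
31.042% exceeds the 5% threshold, so Luis is a related party to Ridgefield Industries Corp.

Yes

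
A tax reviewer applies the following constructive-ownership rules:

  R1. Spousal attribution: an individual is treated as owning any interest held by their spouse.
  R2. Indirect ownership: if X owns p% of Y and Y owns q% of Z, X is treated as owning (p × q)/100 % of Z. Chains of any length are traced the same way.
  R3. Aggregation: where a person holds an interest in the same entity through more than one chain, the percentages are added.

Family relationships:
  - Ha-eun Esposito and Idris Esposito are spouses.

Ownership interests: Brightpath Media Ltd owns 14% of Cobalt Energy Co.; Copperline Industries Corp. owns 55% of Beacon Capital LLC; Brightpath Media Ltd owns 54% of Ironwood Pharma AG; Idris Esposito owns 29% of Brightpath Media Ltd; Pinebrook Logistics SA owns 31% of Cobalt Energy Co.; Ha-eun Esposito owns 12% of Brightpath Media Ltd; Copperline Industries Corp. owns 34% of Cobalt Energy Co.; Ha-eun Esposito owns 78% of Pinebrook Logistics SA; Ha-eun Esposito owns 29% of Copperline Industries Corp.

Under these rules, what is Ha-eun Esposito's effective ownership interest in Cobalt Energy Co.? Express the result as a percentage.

By spousal attribution (R1), Ha-eun Esposito is treated as also owning Idris Esposito's interest in Brightpath Media Ltd, giving 12% + 29% = 41%.
Chain via Pinebrook Logistics SA (R2): 78% × 31% = 24.18% of Cobalt Energy Co.
Chain via Brightpath Media Ltd (R2): 41% × 14% = 5.74% of Cobalt Energy Co.
Chain via Copperline Industries Corp. (R2): 29% × 34% = 9.86% of Cobalt Energy Co.
Aggregating (R3): 24.18% + 5.74% + 9.86% = 39.78%.

39.78%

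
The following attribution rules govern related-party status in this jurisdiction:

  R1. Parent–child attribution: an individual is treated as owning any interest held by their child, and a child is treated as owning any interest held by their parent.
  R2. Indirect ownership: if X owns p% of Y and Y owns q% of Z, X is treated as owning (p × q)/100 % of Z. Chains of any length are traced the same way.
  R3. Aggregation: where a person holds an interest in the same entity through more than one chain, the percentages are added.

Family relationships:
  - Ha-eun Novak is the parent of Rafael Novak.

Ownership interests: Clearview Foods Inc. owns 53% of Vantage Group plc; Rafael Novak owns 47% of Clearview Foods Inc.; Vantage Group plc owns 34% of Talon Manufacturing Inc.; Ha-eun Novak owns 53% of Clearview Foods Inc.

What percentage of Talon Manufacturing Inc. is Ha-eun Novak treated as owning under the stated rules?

18.02%

By parent–child attribution (R1), Ha-eun Novak is treated as also owning Rafael Novak's interest in Clearview Foods Inc, giving 53% + 47% = 100%.
Chain via Clearview Foods Inc. → Vantage Group plc (R2): 100% × 53% × 34% = 18.02% of Talon Manufacturing Inc.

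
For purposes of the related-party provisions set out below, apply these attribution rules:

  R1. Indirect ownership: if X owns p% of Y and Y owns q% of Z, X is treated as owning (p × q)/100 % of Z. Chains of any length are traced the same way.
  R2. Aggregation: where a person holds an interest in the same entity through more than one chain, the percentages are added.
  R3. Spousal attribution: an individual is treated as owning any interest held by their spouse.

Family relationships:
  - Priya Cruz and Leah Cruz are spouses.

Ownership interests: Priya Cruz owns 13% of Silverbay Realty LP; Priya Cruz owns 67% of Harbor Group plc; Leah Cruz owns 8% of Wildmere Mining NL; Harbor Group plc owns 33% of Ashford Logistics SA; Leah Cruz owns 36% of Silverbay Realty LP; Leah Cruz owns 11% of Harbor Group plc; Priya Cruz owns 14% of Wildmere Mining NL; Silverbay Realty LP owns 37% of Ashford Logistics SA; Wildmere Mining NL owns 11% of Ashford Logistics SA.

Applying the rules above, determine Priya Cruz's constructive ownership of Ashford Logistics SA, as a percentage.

By spousal attribution (R3), Priya Cruz is treated as also owning Leah Cruz's interest in Silverbay Realty LP, giving 13% + 36% = 49%.
By spousal attribution (R3), Priya Cruz is treated as also owning Leah Cruz's interest in Harbor Group plc, giving 67% + 11% = 78%.
By spousal attribution (R3), Priya Cruz is treated as also owning Leah Cruz's interest in Wildmere Mining NL, giving 14% + 8% = 22%.
Chain via Silverbay Realty LP (R1): 49% × 37% = 18.13% of Ashford Logistics SA.
Chain via Harbor Group plc (R1): 78% × 33% = 25.74% of Ashford Logistics SA.
Chain via Wildmere Mining NL (R1): 22% × 11% = 2.42% of Ashford Logistics SA.
Aggregating (R2): 18.13% + 25.74% + 2.42% = 46.29%.

46.29%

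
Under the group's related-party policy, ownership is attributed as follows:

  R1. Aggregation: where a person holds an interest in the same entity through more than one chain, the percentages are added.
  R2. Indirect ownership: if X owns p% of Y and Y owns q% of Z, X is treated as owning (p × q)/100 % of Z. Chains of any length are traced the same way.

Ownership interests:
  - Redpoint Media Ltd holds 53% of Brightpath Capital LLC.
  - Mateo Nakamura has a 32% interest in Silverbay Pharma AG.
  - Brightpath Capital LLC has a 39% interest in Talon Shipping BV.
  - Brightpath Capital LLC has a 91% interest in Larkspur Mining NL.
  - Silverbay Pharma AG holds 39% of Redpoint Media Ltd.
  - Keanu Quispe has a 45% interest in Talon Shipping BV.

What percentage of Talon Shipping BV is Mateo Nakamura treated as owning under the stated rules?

Chain via Silverbay Pharma AG → Redpoint Media Ltd → Brightpath Capital LLC (R2): 32% × 39% × 53% × 39% = 2.579616% of Talon Shipping BV.

2.579616%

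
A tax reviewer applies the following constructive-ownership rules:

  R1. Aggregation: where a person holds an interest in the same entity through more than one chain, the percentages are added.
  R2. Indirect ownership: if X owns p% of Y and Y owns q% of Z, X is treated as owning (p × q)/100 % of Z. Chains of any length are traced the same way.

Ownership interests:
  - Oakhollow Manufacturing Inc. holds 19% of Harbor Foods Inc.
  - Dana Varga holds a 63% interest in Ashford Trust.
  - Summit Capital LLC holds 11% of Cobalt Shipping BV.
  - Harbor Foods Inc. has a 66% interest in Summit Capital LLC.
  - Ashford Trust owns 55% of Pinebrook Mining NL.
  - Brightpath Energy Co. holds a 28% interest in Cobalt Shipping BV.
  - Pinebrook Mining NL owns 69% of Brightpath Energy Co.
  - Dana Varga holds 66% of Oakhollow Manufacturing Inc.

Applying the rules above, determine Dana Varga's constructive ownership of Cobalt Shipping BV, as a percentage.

7.604784%

Chain via Oakhollow Manufacturing Inc. → Harbor Foods Inc. → Summit Capital LLC (R2): 66% × 19% × 66% × 11% = 0.910404% of Cobalt Shipping BV.
Chain via Ashford Trust → Pinebrook Mining NL → Brightpath Energy Co. (R2): 63% × 55% × 69% × 28% = 6.69438% of Cobalt Shipping BV.
Aggregating (R1): 0.910404% + 6.69438% = 7.604784%.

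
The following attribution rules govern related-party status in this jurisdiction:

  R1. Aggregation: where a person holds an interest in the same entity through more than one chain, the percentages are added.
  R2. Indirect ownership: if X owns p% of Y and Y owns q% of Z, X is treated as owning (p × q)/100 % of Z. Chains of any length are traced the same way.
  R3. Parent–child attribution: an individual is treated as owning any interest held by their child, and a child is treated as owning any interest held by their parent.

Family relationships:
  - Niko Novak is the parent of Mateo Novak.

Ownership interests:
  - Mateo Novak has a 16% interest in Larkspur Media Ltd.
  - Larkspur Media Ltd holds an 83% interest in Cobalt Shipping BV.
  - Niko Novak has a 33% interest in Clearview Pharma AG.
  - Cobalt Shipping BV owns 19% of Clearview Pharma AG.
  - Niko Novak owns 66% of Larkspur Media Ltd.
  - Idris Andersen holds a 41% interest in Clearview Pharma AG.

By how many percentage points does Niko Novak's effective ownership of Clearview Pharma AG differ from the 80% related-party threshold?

By parent–child attribution (R3), Niko Novak is treated as also owning Mateo Novak's interest in Larkspur Media Ltd, giving 66% + 16% = 82%.
Chain via Larkspur Media Ltd → Cobalt Shipping BV (R2): 82% × 83% × 19% = 12.9314% of Clearview Pharma AG.
Direct interest in Clearview Pharma AG: 33%.
Aggregating (R1): 12.9314% + 33% = 45.9314%.
45.9314% falls short of the 80% threshold by 34.0686 percentage points.

34.0686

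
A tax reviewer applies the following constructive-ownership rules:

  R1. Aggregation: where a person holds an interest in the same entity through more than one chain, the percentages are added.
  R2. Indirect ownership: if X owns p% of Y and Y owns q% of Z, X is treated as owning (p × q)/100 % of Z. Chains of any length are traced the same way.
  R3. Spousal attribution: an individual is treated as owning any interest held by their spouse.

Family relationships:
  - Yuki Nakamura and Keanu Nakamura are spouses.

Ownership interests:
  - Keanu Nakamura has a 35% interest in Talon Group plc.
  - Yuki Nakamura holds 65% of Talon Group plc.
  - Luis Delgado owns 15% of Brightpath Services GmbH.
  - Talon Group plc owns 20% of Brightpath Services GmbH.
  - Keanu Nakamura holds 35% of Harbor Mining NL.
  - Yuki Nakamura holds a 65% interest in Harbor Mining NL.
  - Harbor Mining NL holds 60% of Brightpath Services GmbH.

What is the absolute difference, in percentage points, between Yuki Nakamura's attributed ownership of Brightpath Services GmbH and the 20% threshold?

By spousal attribution (R3), Yuki Nakamura is treated as also owning Keanu Nakamura's interest in Talon Group plc, giving 65% + 35% = 100%.
By spousal attribution (R3), Yuki Nakamura is treated as also owning Keanu Nakamura's interest in Harbor Mining NL, giving 65% + 35% = 100%.
Chain via Talon Group plc (R2): 100% × 20% = 20% of Brightpath Services GmbH.
Chain via Harbor Mining NL (R2): 100% × 60% = 60% of Brightpath Services GmbH.
Aggregating (R1): 20% + 60% = 80%.
80% exceeds the 20% threshold by 60 percentage points.

60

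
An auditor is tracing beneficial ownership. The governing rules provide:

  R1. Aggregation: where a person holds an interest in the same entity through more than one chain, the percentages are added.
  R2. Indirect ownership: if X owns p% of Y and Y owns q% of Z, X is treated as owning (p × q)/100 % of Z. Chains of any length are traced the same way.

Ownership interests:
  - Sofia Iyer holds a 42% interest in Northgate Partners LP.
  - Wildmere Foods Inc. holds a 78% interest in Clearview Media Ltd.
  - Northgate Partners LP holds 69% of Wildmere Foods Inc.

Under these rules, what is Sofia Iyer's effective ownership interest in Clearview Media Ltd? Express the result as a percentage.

Chain via Northgate Partners LP → Wildmere Foods Inc. (R2): 42% × 69% × 78% = 22.6044% of Clearview Media Ltd.

22.6044%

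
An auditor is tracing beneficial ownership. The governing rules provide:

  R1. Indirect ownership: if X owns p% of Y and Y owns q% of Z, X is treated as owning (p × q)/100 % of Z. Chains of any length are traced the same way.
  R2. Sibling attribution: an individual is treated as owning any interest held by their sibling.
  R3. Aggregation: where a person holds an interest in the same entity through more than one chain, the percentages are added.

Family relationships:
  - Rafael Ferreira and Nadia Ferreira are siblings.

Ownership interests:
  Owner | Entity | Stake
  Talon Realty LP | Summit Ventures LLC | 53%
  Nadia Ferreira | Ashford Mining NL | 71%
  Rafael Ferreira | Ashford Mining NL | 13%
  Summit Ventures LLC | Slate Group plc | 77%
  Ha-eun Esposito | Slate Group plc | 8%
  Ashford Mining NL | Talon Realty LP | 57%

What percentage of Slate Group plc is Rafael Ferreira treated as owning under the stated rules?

19.539828%

By sibling attribution (R2), Rafael Ferreira is treated as also owning Nadia Ferreira's interest in Ashford Mining NL, giving 13% + 71% = 84%.
Chain via Ashford Mining NL → Talon Realty LP → Summit Ventures LLC (R1): 84% × 57% × 53% × 77% = 19.539828% of Slate Group plc.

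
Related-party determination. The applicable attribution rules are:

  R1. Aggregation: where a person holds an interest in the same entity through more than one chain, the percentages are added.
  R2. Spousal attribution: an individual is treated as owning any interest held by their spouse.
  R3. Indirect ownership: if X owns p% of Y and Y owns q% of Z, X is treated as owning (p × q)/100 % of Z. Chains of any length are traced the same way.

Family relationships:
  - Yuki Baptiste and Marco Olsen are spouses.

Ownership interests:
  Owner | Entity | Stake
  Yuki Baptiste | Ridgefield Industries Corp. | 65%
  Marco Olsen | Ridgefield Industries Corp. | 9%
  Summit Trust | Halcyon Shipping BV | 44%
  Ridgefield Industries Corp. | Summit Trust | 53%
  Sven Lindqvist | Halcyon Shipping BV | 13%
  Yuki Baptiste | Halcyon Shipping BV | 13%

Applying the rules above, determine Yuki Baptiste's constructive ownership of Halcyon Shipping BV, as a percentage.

By spousal attribution (R2), Yuki Baptiste is treated as also owning Marco Olsen's interest in Ridgefield Industries Corp, giving 65% + 9% = 74%.
Chain via Ridgefield Industries Corp. → Summit Trust (R3): 74% × 53% × 44% = 17.2568% of Halcyon Shipping BV.
Direct interest in Halcyon Shipping BV: 13%.
Aggregating (R1): 17.2568% + 13% = 30.2568%.

30.2568%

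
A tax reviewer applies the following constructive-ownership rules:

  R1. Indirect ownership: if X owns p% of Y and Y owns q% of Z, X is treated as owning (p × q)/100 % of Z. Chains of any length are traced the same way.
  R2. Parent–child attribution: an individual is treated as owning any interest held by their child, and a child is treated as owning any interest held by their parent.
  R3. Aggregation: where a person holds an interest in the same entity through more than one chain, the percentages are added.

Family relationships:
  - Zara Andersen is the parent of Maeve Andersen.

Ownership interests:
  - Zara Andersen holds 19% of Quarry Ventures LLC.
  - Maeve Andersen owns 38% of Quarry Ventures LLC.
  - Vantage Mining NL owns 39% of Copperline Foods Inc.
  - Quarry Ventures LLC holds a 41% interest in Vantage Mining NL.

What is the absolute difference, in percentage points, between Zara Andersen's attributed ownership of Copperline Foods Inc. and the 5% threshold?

By parent–child attribution (R2), Zara Andersen is treated as also owning Maeve Andersen's interest in Quarry Ventures LLC, giving 19% + 38% = 57%.
Chain via Quarry Ventures LLC → Vantage Mining NL (R1): 57% × 41% × 39% = 9.1143% of Copperline Foods Inc.
9.1143% exceeds the 5% threshold by 4.1143 percentage points.

4.1143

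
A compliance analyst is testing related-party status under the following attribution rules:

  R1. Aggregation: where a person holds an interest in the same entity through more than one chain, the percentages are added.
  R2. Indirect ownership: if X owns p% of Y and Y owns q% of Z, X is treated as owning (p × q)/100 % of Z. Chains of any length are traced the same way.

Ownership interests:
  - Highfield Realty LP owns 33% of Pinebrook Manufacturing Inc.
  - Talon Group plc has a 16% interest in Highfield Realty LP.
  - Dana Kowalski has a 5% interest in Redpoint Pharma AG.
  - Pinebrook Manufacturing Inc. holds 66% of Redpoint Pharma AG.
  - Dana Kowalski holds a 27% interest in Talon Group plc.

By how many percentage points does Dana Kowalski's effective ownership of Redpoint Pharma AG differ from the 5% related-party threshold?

0.940896

Chain via Talon Group plc → Highfield Realty LP → Pinebrook Manufacturing Inc. (R2): 27% × 16% × 33% × 66% = 0.940896% of Redpoint Pharma AG.
Direct interest in Redpoint Pharma AG: 5%.
Aggregating (R1): 0.940896% + 5% = 5.940896%.
5.940896% exceeds the 5% threshold by 0.940896 percentage points.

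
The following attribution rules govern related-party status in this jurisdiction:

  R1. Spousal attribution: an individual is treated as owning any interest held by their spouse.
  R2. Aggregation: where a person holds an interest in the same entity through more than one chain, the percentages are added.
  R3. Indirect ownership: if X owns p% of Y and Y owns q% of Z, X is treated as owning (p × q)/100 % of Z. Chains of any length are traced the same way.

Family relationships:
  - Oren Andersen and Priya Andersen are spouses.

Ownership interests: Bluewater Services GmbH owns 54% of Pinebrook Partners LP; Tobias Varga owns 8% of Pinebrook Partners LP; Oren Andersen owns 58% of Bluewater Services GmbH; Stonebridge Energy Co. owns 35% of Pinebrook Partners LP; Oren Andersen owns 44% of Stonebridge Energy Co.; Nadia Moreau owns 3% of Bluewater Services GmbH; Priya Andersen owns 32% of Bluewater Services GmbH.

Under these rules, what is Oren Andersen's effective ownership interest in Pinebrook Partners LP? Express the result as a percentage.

64%

By spousal attribution (R1), Oren Andersen is treated as also owning Priya Andersen's interest in Bluewater Services GmbH, giving 58% + 32% = 90%.
Chain via Bluewater Services GmbH (R3): 90% × 54% = 48.6% of Pinebrook Partners LP.
Chain via Stonebridge Energy Co. (R3): 44% × 35% = 15.4% of Pinebrook Partners LP.
Aggregating (R2): 48.6% + 15.4% = 64%.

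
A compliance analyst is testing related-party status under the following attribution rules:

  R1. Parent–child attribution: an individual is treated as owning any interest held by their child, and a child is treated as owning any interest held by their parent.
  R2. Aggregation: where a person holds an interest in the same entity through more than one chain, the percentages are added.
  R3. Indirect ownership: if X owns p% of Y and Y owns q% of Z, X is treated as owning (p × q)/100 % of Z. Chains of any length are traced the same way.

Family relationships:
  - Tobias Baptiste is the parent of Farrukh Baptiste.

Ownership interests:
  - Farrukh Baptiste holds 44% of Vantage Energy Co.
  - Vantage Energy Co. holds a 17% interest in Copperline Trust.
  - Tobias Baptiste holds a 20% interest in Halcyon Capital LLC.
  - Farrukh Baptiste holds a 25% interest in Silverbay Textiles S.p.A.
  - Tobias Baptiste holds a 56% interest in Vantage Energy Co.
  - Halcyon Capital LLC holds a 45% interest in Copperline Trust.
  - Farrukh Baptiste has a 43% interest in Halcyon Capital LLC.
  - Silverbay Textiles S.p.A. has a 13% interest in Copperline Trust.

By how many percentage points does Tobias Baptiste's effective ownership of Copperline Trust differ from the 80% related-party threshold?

31.4

By parent–child attribution (R1), Tobias Baptiste is treated as also owning Farrukh Baptiste's interest in Vantage Energy Co, giving 56% + 44% = 100%.
By parent–child attribution (R1), Tobias Baptiste is treated as also owning Farrukh Baptiste's interest in Halcyon Capital LLC, giving 20% + 43% = 63%.
By parent–child attribution (R1), Tobias Baptiste is treated as owning Farrukh Baptiste's 25% interest in Silverbay Textiles S.p.A.
Chain via Vantage Energy Co. (R3): 100% × 17% = 17% of Copperline Trust.
Chain via Halcyon Capital LLC (R3): 63% × 45% = 28.35% of Copperline Trust.
Chain via Silverbay Textiles S.p.A. (R3): 25% × 13% = 3.25% of Copperline Trust.
Aggregating (R2): 17% + 28.35% + 3.25% = 48.6%.
48.6% falls short of the 80% threshold by 31.4 percentage points.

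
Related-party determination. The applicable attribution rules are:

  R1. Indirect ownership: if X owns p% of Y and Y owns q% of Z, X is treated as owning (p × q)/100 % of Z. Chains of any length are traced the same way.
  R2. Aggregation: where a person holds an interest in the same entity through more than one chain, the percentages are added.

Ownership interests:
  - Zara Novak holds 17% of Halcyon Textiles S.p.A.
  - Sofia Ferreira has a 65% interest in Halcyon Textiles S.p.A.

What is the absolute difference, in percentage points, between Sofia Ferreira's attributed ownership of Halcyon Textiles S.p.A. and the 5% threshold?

60

Direct interest in Halcyon Textiles S.p.A: 65%.
65% exceeds the 5% threshold by 60 percentage points.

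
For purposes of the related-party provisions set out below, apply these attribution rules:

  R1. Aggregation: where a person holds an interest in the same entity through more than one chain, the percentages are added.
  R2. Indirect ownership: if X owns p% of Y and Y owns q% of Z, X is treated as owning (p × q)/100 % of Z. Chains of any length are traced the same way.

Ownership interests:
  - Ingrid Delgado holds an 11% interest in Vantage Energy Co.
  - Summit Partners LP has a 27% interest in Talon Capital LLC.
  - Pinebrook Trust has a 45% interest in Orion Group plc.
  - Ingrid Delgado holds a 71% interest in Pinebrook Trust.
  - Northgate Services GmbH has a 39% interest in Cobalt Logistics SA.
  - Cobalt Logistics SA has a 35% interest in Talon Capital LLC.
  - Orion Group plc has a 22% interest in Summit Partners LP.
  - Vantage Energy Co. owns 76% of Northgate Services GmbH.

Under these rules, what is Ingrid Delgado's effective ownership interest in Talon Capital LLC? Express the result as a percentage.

3.03897%

Chain via Vantage Energy Co. → Northgate Services GmbH → Cobalt Logistics SA (R2): 11% × 76% × 39% × 35% = 1.14114% of Talon Capital LLC.
Chain via Pinebrook Trust → Orion Group plc → Summit Partners LP (R2): 71% × 45% × 22% × 27% = 1.89783% of Talon Capital LLC.
Aggregating (R1): 1.14114% + 1.89783% = 3.03897%.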